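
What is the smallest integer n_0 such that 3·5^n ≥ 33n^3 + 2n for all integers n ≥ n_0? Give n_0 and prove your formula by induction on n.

At n = 4: 1875 < 2120, so the inequality fails and n_0 ≥ 5. We prove 3·5^n ≥ 33n^3 + 2n for all n ≥ 5.
For the base case n = 5: 3·5^n = 9375 and 33n^3 + 2n = 4135, so 9375 ≥ 4135.
Inductive step: suppose the statement holds for some i ≥ 5, so 3·5^i ≥ 33i^3 + 2i.
Then 3·5^(i + 1) = 5·(3·5^i) ≥ 5·(33i^3 + 2i).
Also, for i ≥ 5 we have 5·(33i^3 + 2i) ≥ 33(i+1)^3 + 2(i+1), since 5·(33i^3 + 2i) − (33(i+1)^3 + 2(i+1)) = 132i^3 - 99i^2 - 91i - 35, which is nonnegative for all i ≥ 5.
Combining, 3·5^(i + 1) ≥ 33(i+1)^3 + 2(i+1).
By induction, the statement is established for all n ≥ 5.
Hence the smallest such n_0 is 5.

n_0 = 5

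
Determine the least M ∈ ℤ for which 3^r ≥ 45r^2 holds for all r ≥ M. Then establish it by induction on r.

At r = 7: 2187 < 2205, so the inequality fails and M ≥ 8. We prove 3^r ≥ 45r^2 for all r ≥ 8.
Base case (r = 8): 3^r = 6561 and 45r^2 = 2880, so 6561 ≥ 2880.
Suppose the result is true for r = m, so 3^m ≥ 45m^2.
Then 3^(m + 1) = 3·(3^m) ≥ 3·(45m^2).
Also, for m ≥ 8 we have 3·(45m^2) ≥ 45(m+1)^2, since 3 ≥ (1 + 1/m)^2 for all m ≥ 8.
Combining, 3^(m + 1) ≥ 45(m+1)^2.
Hence, by induction on r, the claim holds for every r ≥ 8.
Hence the smallest such M is 8.

M = 8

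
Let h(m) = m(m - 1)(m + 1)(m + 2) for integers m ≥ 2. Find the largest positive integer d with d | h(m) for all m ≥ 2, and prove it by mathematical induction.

d = 24

Computing the first values: h(2) = 24 and h(3) = 120; gcd(24, 120) = 24, so d ≤ 24.
We prove 24 | m(m - 1)(m + 1)(m + 2) for all m ≥ 2 by induction on m.
For the base case m = 2: h(2) = 24 = 24·(1), so 24 | h(2).
Suppose the result is true for m = p, i.e. 24 | h(p). Then
h(p+1) − h(p) = p·(p+1)·(p+2)·(p+3) − (p-1)·p·(p+1)·(p+2) = p·(p+1)·(p+2)·[(p+3) − (p-1)] = 4·p·(p+1)·(p+2). The product of 3 consecutive integers is divisible by (3)! = 6, so h(p+1) − h(p) is divisible by 4·6 = 24. By the inductive hypothesis 24 | h(p), hence 24 | h(p+1).
By the principle of mathematical induction, the result holds for all m ≥ 2.
Therefore the largest such d is 24.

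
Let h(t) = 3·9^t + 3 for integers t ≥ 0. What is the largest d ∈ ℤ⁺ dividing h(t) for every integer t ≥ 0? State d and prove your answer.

Computing the first values: h(0) = 6 and h(1) = 30; gcd(6, 30) = 6, so d ≤ 6.
We prove 6 | 3·9^t + 3 for all t ≥ 0 by induction on t.
Base step (t = 0): h(0) = 6 = 6·(1), so 6 | h(0).
For the inductive step, assume it holds for an arbitrary m ≥ 0, i.e. 6 | h(m). Then
h(m+1) = 3·9^(m+1) + 3 = 9·(3·9^m + 3) - 24 = 9·h(m) - 24. The first term is divisible by 6 by the inductive hypothesis, and -24 is divisible by 6. Hence 6 | h(m+1).
By the principle of mathematical induction, the result holds for all t ≥ 0.
Therefore the largest such d is 6.

d = 6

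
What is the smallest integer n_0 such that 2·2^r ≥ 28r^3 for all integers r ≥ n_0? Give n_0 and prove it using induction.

n_0 = 16

At r = 15: 65536 < 94500, so the inequality fails and n_0 ≥ 16. We prove 2·2^r ≥ 28r^3 for all r ≥ 16.
For the base case r = 16: 2·2^r = 131072 and 28r^3 = 114688, so 131072 ≥ 114688.
Inductive step: suppose the statement holds for some p ≥ 16, so 2·2^p ≥ 28p^3.
Then 2·2^(p + 1) = 2·(2·2^p) ≥ 2·(28p^3).
Also, for p ≥ 16 we have 2·(28p^3) ≥ 28(p+1)^3, since 2 ≥ (1 + 1/p)^3 for all p ≥ 16.
Combining, 2·2^(p + 1) ≥ 28(p+1)^3.
By induction, the statement is established for all r ≥ 16.
Hence the smallest such n_0 is 16.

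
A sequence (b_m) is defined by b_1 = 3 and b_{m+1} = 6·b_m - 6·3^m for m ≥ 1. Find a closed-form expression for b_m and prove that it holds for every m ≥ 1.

b_m = 2·3^m - 3·6^(m - 1)

Computing the first terms: b_1 = 3, b_2 = 0, b_3 = -54. This suggests b_m = 2·3^m - 3·6^(m - 1).
Base step (m = 1): the formula gives 3 = 3 = b_1.
Suppose the result is true for m = j, so b_j = 2·3^j - 3·6^(j - 1).
Then b_{j+1} = 6·b_j - 6·3^j = 6·(2·3^j - 3·6^(j - 1)) - 6·3^j = 2·3^(j + 1) - 3·6^j = 2·3^(j+1) - 3·6^((j+1) - 1),
which is the claimed formula at m = j+1.
This completes the induction.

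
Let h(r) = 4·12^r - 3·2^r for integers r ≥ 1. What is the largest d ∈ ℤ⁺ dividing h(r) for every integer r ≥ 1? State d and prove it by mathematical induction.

d = 6

Computing the first values: h(1) = 42 and h(2) = 564; gcd(42, 564) = 6, so d ≤ 6.
We prove 6 | 4·12^r - 3·2^r for all r ≥ 1 by induction on r.
For the base case r = 1: h(1) = 42 = 6·(7), so 6 | h(1).
For the inductive step, assume it holds for an arbitrary k ≥ 1, i.e. 6 | h(k). Then
h(k+1) − 12·h(k) = (4·12^(k+1) - 3·2^(k+1)) − 12·(4·12^k - 3·2^k) = (-3)·2^k·(2 − 12) = (30)·2^k. Since 6 | h(k) by the inductive hypothesis, 6 | 12·h(k); and 6 | 30 since 30 = 6·5. Therefore 6 | h(k+1).
This completes the induction.
Therefore the largest such d is 6.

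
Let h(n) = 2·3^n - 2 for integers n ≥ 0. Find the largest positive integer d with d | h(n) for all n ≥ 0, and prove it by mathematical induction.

Computing the first values: h(0) = 0 and h(1) = 4; gcd(0, 4) = 4, so d ≤ 4.
We prove 4 | 2·3^n - 2 for all n ≥ 0 by induction on n.
Base case (n = 0): h(0) = 0 = 4·(0), so 4 | h(0).
Suppose the result is true for n = m, i.e. 4 | h(m). Then
h(m+1) = 2·3^(m+1) - 2 = 3·(2·3^m - 2) + 4 = 3·h(m) + 4. The first term is divisible by 4 by the inductive hypothesis, and 4 is divisible by 4. Hence 4 | h(m+1).
By the principle of mathematical induction, the result holds for all n ≥ 0.
Therefore the largest such d is 4.

d = 4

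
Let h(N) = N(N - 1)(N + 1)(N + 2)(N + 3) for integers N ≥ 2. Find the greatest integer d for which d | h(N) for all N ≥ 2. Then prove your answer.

Computing the first values: h(2) = 120 and h(3) = 720; gcd(120, 720) = 120, so d ≤ 120.
We prove 120 | N(N - 1)(N + 1)(N + 2)(N + 3) for all N ≥ 2 by induction on N.
Base case (N = 2): h(2) = 120 = 120·(1), so 120 | h(2).
Suppose the result is true for N = p, i.e. 120 | h(p). Then
h(p+1) − h(p) = p·(p+1)·(p+2)·(p+3)·(p+4) − (p-1)·p·(p+1)·(p+2)·(p+3) = p·(p+1)·(p+2)·(p+3)·[(p+4) − (p-1)] = 5·p·(p+1)·(p+2)·(p+3). The product of 4 consecutive integers is divisible by (4)! = 24, so h(p+1) − h(p) is divisible by 5·24 = 120. By the inductive hypothesis 120 | h(p), hence 120 | h(p+1).
By induction, the statement is established for all N ≥ 2.
Therefore the largest such d is 120.

d = 120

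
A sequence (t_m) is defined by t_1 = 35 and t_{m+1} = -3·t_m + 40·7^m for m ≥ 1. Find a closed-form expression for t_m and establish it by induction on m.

Computing the first terms: t_1 = 35, t_2 = 175, t_3 = 1435. This suggests t_m = 7(-3)^(m - 1) + 4·7^m.
When m = 1: the formula gives 35 = 35 = t_1.
For the inductive step, assume it holds for an arbitrary p ≥ 1, so t_p = 7(-3)^(p - 1) + 4·7^p.
Then t_{p+1} = -3·t_p + 40·7^p = -3·(7(-3)^(p - 1) + 4·7^p) + 40·7^p = 7(-3)^p + 4·7^(p + 1) = 7(-3)^((p+1) - 1) + 4·7^(p+1),
which is the claimed formula at m = p+1.
This completes the induction.

t_m = 7(-3)^(m - 1) + 4·7^m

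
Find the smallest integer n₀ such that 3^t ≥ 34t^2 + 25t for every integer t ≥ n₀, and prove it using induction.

n₀ = 7

At t = 6: 729 < 1374, so the inequality fails and n₀ ≥ 7. We prove 3^t ≥ 34t^2 + 25t for all t ≥ 7.
For the base case t = 7: 3^t = 2187 and 34t^2 + 25t = 1841, so 2187 ≥ 1841.
Suppose the result is true for t = p, so 3^p ≥ 34p^2 + 25p.
Then 3^(p + 1) = 3·(3^p) ≥ 3·(34p^2 + 25p).
Also, for p ≥ 7 we have 3·(34p^2 + 25p) ≥ 34(p+1)^2 + 25(p+1), since 3·(34p^2 + 25p) − (34(p+1)^2 + 25(p+1)) = 68p^2 - 18p - 59, which is nonnegative for all p ≥ 7.
Combining, 3^(p + 1) ≥ 34(p+1)^2 + 25(p+1).
Hence, by induction on t, the claim holds for every t ≥ 7.
Hence the smallest such n₀ is 7.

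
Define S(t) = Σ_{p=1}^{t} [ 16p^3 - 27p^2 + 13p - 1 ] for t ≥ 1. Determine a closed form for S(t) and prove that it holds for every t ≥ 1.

S(t) = t(4t^3 - t^2 - 3t + 1)

We claim S(t) = t(4t^3 - t^2 - 3t + 1) for all t ≥ 1.
When t = 1: S(1) = 1, and the closed form gives 1. They agree.
Suppose the result is true for t = p, so S(p) = p(4p^3 - p^2 - 3p + 1).
Then S(p+1) = S(p) + (16p^3 + 21p^2 + 7p + 1) = (p(4p^3 - p^2 - 3p + 1)) + (16p^3 + 21p^2 + 7p + 1).
Simplifying, S(p+1) = (p + 1)(4p^3 + 11p^2 + 7p + 1) = (p+1)(4(p+1)^3 - (p+1)^2 - 3(p+1) + 1),
which is the closed form with t = p+1.
By the principle of mathematical induction, the result holds for all t ≥ 1.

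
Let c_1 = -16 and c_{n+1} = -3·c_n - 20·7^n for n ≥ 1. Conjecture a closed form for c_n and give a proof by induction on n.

c_n = -2(-3)^(n - 1) - 2·7^n

Computing the first terms: c_1 = -16, c_2 = -92, c_3 = -704. This suggests c_n = -2(-3)^(n - 1) - 2·7^n.
Base step (n = 1): the formula gives -16 = -16 = c_1.
Inductive step: assume the claim holds for n = j, so c_j = -2(-3)^(j - 1) - 2·7^j.
Then c_{j+1} = -3·c_j - 20·7^j = -3·(-2(-3)^(j - 1) - 2·7^j) - 20·7^j = -2(-3)^j - 2·7^(j + 1) = -2(-3)^((j+1) - 1) - 2·7^(j+1),
which is the claimed formula at n = j+1.
This completes the induction.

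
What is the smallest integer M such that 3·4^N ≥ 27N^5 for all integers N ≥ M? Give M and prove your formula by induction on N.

At N = 9: 786432 < 1594323, so the inequality fails and M ≥ 10. We prove 3·4^N ≥ 27N^5 for all N ≥ 10.
Base step (N = 10): 3·4^N = 3145728 and 27N^5 = 2700000, so 3145728 ≥ 2700000.
Suppose the result is true for N = j, so 3·4^j ≥ 27j^5.
Then 3·4^(j + 1) = 4·(3·4^j) ≥ 4·(27j^5).
Also, for j ≥ 10 we have 4·(27j^5) ≥ 27(j+1)^5, since 4 ≥ (1 + 1/j)^5 for all j ≥ 10.
Combining, 3·4^(j + 1) ≥ 27(j+1)^5.
Hence, by induction on N, the claim holds for every N ≥ 10.
Hence the smallest such M is 10.

M = 10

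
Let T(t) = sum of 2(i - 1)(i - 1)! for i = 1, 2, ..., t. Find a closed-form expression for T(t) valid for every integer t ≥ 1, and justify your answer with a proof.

T(t) = 2t! - 2

We claim T(t) = 2t! - 2 for all t ≥ 1.
For the base case t = 1: T(1) = 0, and the closed form gives 0. They agree.
Inductive step: assume the claim holds for t = i, so T(i) = 2i! - 2.
Then T(i+1) = T(i) + (2i·i!) = (2i! - 2) + (2i·i!).
Simplifying, T(i+1) = 2(i+1)! - 2,
which is the closed form with t = i+1.
By the principle of mathematical induction, the result holds for all t ≥ 1.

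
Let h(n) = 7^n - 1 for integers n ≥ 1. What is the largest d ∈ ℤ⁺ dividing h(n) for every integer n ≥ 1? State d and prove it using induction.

d = 6

Computing the first values: h(1) = 6 and h(2) = 48; gcd(6, 48) = 6, so d ≤ 6.
We prove 6 | 7^n - 1 for all n ≥ 1 by induction on n.
When n = 1: h(1) = 6 = 6·(1), so 6 | h(1).
For the inductive step, assume it holds for an arbitrary m ≥ 1, i.e. 6 | h(m). Then
7^{m+1} − 1^{m+1} = 7·7^m − 1·1^m = 7·(7^m − 1^m) + (6)·1^m. The first term is divisible by 6 by the inductive hypothesis, and the second term (6)·1^m is divisible by 6 since 6 | 6. Hence 6 | h(m+1).
This completes the induction.
Therefore the largest such d is 6.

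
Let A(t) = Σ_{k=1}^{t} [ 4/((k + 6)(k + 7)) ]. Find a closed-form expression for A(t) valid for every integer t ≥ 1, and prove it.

We claim A(t) = 4t/(7(t + 7)) for all t ≥ 1.
For the base case t = 1: A(1) = 1/14, and the closed form gives 1/14. They agree.
Inductive step: assume the claim holds for t = k, so A(k) = 4k/(7(k + 7)).
Then A(k+1) = A(k) + (4/((k + 7)(k + 8))) = (4k/(7(k + 7))) + (4/((k + 7)(k + 8))).
Simplifying, A(k+1) = 4(k + 1)/(7(k + 8)) = 4(k+1)/(7((k+1) + 7)),
which is the closed form with t = k+1.
Hence, by induction on t, the claim holds for every t ≥ 1.

A(t) = 4t/(7(t + 7))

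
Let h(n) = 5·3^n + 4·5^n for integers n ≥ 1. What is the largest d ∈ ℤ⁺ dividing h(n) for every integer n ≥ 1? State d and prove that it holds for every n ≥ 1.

d = 5

Computing the first values: h(1) = 35 and h(2) = 145; gcd(35, 145) = 5, so d ≤ 5.
We prove 5 | 5·3^n + 4·5^n for all n ≥ 1 by induction on n.
Base step (n = 1): h(1) = 35 = 5·(7), so 5 | h(1).
For the inductive step, assume it holds for an arbitrary i ≥ 1, i.e. 5 | h(i). Then
h(i+1) − 5·h(i) = (5·3^(i+1) + 4·5^(i+1)) − 5·(5·3^i + 4·5^i) = (5)·3^i·(3 − 5) = (-10)·3^i. Since 5 | h(i) by the inductive hypothesis, 5 | 5·h(i); and 5 | -10 since -10 = 5·-2. Therefore 5 | h(i+1).
By induction, the statement is established for all n ≥ 1.
Therefore the largest such d is 5.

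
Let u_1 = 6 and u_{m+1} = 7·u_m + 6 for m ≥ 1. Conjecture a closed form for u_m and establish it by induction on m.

Computing the first terms: u_1 = 6, u_2 = 48, u_3 = 342. This suggests u_m = 7^m - 1.
For the base case m = 1: the formula gives 6 = 6 = u_1.
Inductive step: suppose the statement holds for some p ≥ 1, so u_p = 7^p - 1.
Then u_{p+1} = 7·u_p + 6 = 7·(7^p - 1) + 6 = 7^(p + 1) - 1,
which is the claimed formula at m = p+1.
By induction, the statement is established for all m ≥ 1.

u_m = 7^m - 1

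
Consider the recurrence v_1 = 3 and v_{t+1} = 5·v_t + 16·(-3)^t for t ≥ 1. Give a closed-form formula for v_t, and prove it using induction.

Computing the first terms: v_1 = 3, v_2 = -33, v_3 = -21. This suggests v_t = -2(-3)^t - 3·5^(t - 1).
For the base case t = 1: the formula gives 3 = 3 = v_1.
Inductive step: suppose the statement holds for some j ≥ 1, so v_j = -2(-3)^j - 3·5^(j - 1).
Then v_{j+1} = 5·v_j + 16·(-3)^j = 5·(-2(-3)^j - 3·5^(j - 1)) + 16·(-3)^j = -2(-3)^(j + 1) - 3·5^j = -2(-3)^(j+1) - 3·5^((j+1) - 1),
which is the claimed formula at t = j+1.
This completes the induction.

v_t = -2(-3)^t - 3·5^(t - 1)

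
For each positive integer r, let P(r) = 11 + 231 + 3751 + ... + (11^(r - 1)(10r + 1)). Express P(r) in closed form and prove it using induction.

We claim P(r) = 11^r·r for all r ≥ 1.
Base case (r = 1): P(1) = 11, and the closed form gives 11. They agree.
Inductive step: suppose the statement holds for some j ≥ 1, so P(j) = 11^j·j.
Then P(j+1) = P(j) + (11^j(10j + 11)) = (11^j·j) + (11^j(10j + 11)).
Simplifying, P(j+1) = 11^(j + 1)(j + 1) = 11^(j+1)·(j+1),
which is the closed form with r = j+1.
Hence, by induction on r, the claim holds for every r ≥ 1.

P(r) = 11^r·r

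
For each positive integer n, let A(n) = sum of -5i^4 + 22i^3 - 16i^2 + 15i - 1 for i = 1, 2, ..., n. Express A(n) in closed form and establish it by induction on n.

A(n) = -n(n^4 - 3n^3 - 4n^2 - 5n - 4)

We claim A(n) = -n(n^4 - 3n^3 - 4n^2 - 5n - 4) for all n ≥ 1.
Base step (n = 1): A(1) = 15, and the closed form gives 15. They agree.
Suppose the result is true for n = i, so A(i) = i(-i^4 + 3i^3 + 4i^2 + 5i + 4).
Then A(i+1) = A(i) + (-5i^4 + 2i^3 + 20i^2 + 29i + 15) = (i(-i^4 + 3i^3 + 4i^2 + 5i + 4)) + (-5i^4 + 2i^3 + 20i^2 + 29i + 15).
Simplifying, A(i+1) = -(i + 1)(i^4 + i^3 - 7i^2 - 18i - 15) = -(i+1)((i+1)^4 - 3(i+1)^3 - 4(i+1)^2 - 5(i+1) - 4),
which is the closed form with n = i+1.
By induction, the statement is established for all n ≥ 1.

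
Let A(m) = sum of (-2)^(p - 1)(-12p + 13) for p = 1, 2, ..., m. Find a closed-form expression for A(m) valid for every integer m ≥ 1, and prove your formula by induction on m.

A(m) = (-2)^m(4m - 3) + 3

We claim A(m) = (-2)^m(4m - 3) + 3 for all m ≥ 1.
When m = 1: A(1) = 1, and the closed form gives 1. They agree.
Inductive step: assume the claim holds for m = p, so A(p) = (-2)^p(4p - 3) + 3.
Then A(p+1) = A(p) + ((-2)^p(-12p + 1)) = ((-2)^p(4p - 3) + 3) + ((-2)^p(-12p + 1)).
Simplifying, A(p+1) = (-2)^(p + 1) + (-2)^(p + 3)p + 3 = (-2)^(p+1)(4(p+1) - 3) + 3,
which is the closed form with m = p+1.
This completes the induction.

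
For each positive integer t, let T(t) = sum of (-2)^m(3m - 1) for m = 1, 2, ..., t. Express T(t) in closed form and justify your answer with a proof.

T(t) = 2(-2)^t·t

We claim T(t) = 2(-2)^t·t for all t ≥ 1.
For the base case t = 1: T(1) = -4, and the closed form gives -4. They agree.
Inductive step: suppose the statement holds for some m ≥ 1, so T(m) = 2(-2)^m·m.
Then T(m+1) = T(m) + ((-2)^(m + 1)(3m + 2)) = (2(-2)^m·m) + ((-2)^(m + 1)(3m + 2)).
Simplifying, T(m+1) = (-2)^(m + 2)(-m - 1) = 2(-2)^(m+1)·(m+1),
which is the closed form with t = m+1.
By the principle of mathematical induction, the result holds for all t ≥ 1.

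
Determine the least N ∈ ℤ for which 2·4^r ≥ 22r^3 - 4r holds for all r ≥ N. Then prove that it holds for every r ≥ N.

At r = 5: 2048 < 2730, so the inequality fails and N ≥ 6. We prove 2·4^r ≥ 22r^3 - 4r for all r ≥ 6.
Base case (r = 6): 2·4^r = 8192 and 22r^3 - 4r = 4728, so 8192 ≥ 4728.
Inductive step: assume the claim holds for r = k, so 2·4^k ≥ 22k^3 - 4k.
Then 2·4^(k + 1) = 4·(2·4^k) ≥ 4·(22k^3 - 4k).
Also, for k ≥ 6 we have 4·(22k^3 - 4k) ≥ 22(k+1)^3 - 4(k+1), since 4·(22k^3 - 4k) − (22(k+1)^3 - 4(k+1)) = 66k^3 - 66k^2 - 78k - 18, which is nonnegative for all k ≥ 6.
Combining, 2·4^(k + 1) ≥ 22(k+1)^3 - 4(k+1).
By induction, the statement is established for all r ≥ 6.
Hence the smallest such N is 6.

N = 6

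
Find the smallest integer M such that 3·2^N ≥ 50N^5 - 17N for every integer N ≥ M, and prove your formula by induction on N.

At N = 28: 805306368 < 860517924, so the inequality fails and M ≥ 29. We prove 3·2^N ≥ 50N^5 - 17N for all N ≥ 29.
When N = 29: 3·2^N = 1610612736 and 50N^5 - 17N = 1025556957, so 1610612736 ≥ 1025556957.
Suppose the result is true for N = p, so 3·2^p ≥ 50p^5 - 17p.
Then 3·2^(p + 1) = 2·(3·2^p) ≥ 2·(50p^5 - 17p).
Also, for p ≥ 29 we have 2·(50p^5 - 17p) ≥ 50(p+1)^5 - 17(p+1), since 2·(50p^5 - 17p) − (50(p+1)^5 - 17(p+1)) = 50p^5 - 250p^4 - 500p^3 - 500p^2 - 267p - 33, which is nonnegative for all p ≥ 29.
Combining, 3·2^(p + 1) ≥ 50(p+1)^5 - 17(p+1).
By the principle of mathematical induction, the result holds for all N ≥ 29.
Hence the smallest such M is 29.

M = 29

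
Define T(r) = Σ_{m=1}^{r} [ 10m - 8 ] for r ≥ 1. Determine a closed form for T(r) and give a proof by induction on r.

T(r) = r(5r - 3)

We claim T(r) = r(5r - 3) for all r ≥ 1.
Base step (r = 1): T(1) = 2, and the closed form gives 2. They agree.
For the inductive step, assume it holds for an arbitrary m ≥ 1, so T(m) = m(5m - 3).
Then T(m+1) = T(m) + (10m + 2) = (m(5m - 3)) + (10m + 2).
Simplifying, T(m+1) = (m + 1)(5m + 2) = (m+1)(5(m+1) - 3),
which is the closed form with r = m+1.
This completes the induction.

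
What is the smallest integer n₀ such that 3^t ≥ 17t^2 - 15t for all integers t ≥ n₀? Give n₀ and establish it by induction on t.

n₀ = 6

At t = 5: 243 < 350, so the inequality fails and n₀ ≥ 6. We prove 3^t ≥ 17t^2 - 15t for all t ≥ 6.
When t = 6: 3^t = 729 and 17t^2 - 15t = 522, so 729 ≥ 522.
Inductive step: suppose the statement holds for some k ≥ 6, so 3^k ≥ 17k^2 - 15k.
Then 3^(k + 1) = 3·(3^k) ≥ 3·(17k^2 - 15k).
Also, for k ≥ 6 we have 3·(17k^2 - 15k) ≥ 17(k+1)^2 - 15(k+1), since 3·(17k^2 - 15k) − (17(k+1)^2 - 15(k+1)) = 34k^2 - 64k - 2, which is nonnegative for all k ≥ 6.
Combining, 3^(k + 1) ≥ 17(k+1)^2 - 15(k+1).
Hence, by induction on t, the claim holds for every t ≥ 6.
Hence the smallest such n₀ is 6.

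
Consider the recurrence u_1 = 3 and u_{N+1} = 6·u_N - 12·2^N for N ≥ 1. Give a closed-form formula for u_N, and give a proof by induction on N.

u_N = 3·2^N - 3·6^(N - 1)

Computing the first terms: u_1 = 3, u_2 = -6, u_3 = -84. This suggests u_N = 3·2^N - 3·6^(N - 1).
When N = 1: the formula gives 3 = 3 = u_1.
Suppose the result is true for N = p, so u_p = 3·2^p - 3·6^(p - 1).
Then u_{p+1} = 6·u_p - 12·2^p = 6·(3·2^p - 3·6^(p - 1)) - 12·2^p = 3·2^(p + 1) - 3·6^p = 3·2^(p+1) - 3·6^((p+1) - 1),
which is the claimed formula at N = p+1.
Hence, by induction on N, the claim holds for every N ≥ 1.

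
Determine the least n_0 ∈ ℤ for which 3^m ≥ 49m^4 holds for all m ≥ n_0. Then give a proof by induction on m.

n_0 = 13

At m = 12: 531441 < 1016064, so the inequality fails and n_0 ≥ 13. We prove 3^m ≥ 49m^4 for all m ≥ 13.
When m = 13: 3^m = 1594323 and 49m^4 = 1399489, so 1594323 ≥ 1399489.
Inductive step: assume the claim holds for m = k, so 3^k ≥ 49k^4.
Then 3^(k + 1) = 3·(3^k) ≥ 3·(49k^4).
Also, for k ≥ 13 we have 3·(49k^4) ≥ 49(k+1)^4, since 3 ≥ (1 + 1/k)^4 for all k ≥ 13.
Combining, 3^(k + 1) ≥ 49(k+1)^4.
By the principle of mathematical induction, the result holds for all m ≥ 13.
Hence the smallest such n_0 is 13.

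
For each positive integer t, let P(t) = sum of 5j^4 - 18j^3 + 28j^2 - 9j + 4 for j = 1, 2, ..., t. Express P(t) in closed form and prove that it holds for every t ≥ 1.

P(t) = t(t^4 - 2t^3 + 2t^2 + 5t + 4)

We claim P(t) = t(t^4 - 2t^3 + 2t^2 + 5t + 4) for all t ≥ 1.
For the base case t = 1: P(1) = 10, and the closed form gives 10. They agree.
For the inductive step, assume it holds for an arbitrary j ≥ 1, so P(j) = j(j^4 - 2j^3 + 2j^2 + 5j + 4).
Then P(j+1) = P(j) + (5j^4 + 2j^3 + 4j^2 + 13j + 10) = (j(j^4 - 2j^3 + 2j^2 + 5j + 4)) + (5j^4 + 2j^3 + 4j^2 + 13j + 10).
Simplifying, P(j+1) = (j + 1)(j^4 + 2j^3 + 2j^2 + 7j + 10) = (j+1)((j+1)^4 - 2(j+1)^3 + 2(j+1)^2 + 5(j+1) + 4),
which is the closed form with t = j+1.
This completes the induction.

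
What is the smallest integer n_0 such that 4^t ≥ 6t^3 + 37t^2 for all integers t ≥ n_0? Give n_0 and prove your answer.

At t = 5: 1024 < 1675, so the inequality fails and n_0 ≥ 6. We prove 4^t ≥ 6t^3 + 37t^2 for all t ≥ 6.
Base case (t = 6): 4^t = 4096 and 6t^3 + 37t^2 = 2628, so 4096 ≥ 2628.
Inductive step: suppose the statement holds for some r ≥ 6, so 4^r ≥ 6r^3 + 37r^2.
Then 4^(r + 1) = 4·(4^r) ≥ 4·(6r^3 + 37r^2).
Also, for r ≥ 6 we have 4·(6r^3 + 37r^2) ≥ 6(r+1)^3 + 37(r+1)^2, since 4·(6r^3 + 37r^2) − (6(r+1)^3 + 37(r+1)^2) = 18r^3 + 93r^2 - 92r - 43, which is nonnegative for all r ≥ 6.
Combining, 4^(r + 1) ≥ 6(r+1)^3 + 37(r+1)^2.
By the principle of mathematical induction, the result holds for all t ≥ 6.
Hence the smallest such n_0 is 6.

n_0 = 6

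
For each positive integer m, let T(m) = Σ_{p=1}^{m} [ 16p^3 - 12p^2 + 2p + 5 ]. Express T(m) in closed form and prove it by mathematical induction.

We claim T(m) = m(4m^3 + 4m^2 - m + 4) for all m ≥ 1.
Base step (m = 1): T(1) = 11, and the closed form gives 11. They agree.
For the inductive step, assume it holds for an arbitrary p ≥ 1, so T(p) = p(4p^3 + 4p^2 - p + 4).
Then T(p+1) = T(p) + (16p^3 + 36p^2 + 26p + 11) = (p(4p^3 + 4p^2 - p + 4)) + (16p^3 + 36p^2 + 26p + 11).
Simplifying, T(p+1) = (p + 1)(4p^3 + 16p^2 + 19p + 11) = (p+1)(4(p+1)^3 + 4(p+1)^2 - (p+1) + 4),
which is the closed form with m = p+1.
By induction, the statement is established for all m ≥ 1.

T(m) = m(4m^3 + 4m^2 - m + 4)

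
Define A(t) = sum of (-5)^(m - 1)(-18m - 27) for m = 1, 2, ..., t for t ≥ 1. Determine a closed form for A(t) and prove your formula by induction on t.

A(t) = (-5)^t(3t + 5) - 5

We claim A(t) = (-5)^t(3t + 5) - 5 for all t ≥ 1.
When t = 1: A(1) = -45, and the closed form gives -45. They agree.
Suppose the result is true for t = m, so A(m) = (-5)^m(3m + 5) - 5.
Then A(m+1) = A(m) + ((-5)^m(-18m - 45)) = ((-5)^m(3m + 5) - 5) + ((-5)^m(-18m - 45)).
Simplifying, A(m+1) = -15(-5)^m·m - 40(-5)^m - 5 = (-5)^(m+1)(3(m+1) + 5) - 5,
which is the closed form with t = m+1.
By induction, the statement is established for all t ≥ 1.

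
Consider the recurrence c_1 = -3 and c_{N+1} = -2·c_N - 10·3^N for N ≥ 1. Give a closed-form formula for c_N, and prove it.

c_N = 3(-2)^(N - 1) - 2·3^N

Computing the first terms: c_1 = -3, c_2 = -24, c_3 = -42. This suggests c_N = 3(-2)^(N - 1) - 2·3^N.
When N = 1: the formula gives -3 = -3 = c_1.
For the inductive step, assume it holds for an arbitrary k ≥ 1, so c_k = 3(-2)^(k - 1) - 2·3^k.
Then c_{k+1} = -2·c_k - 10·3^k = -2·(3(-2)^(k - 1) - 2·3^k) - 10·3^k = 3(-2)^k - 2·3^(k + 1) = 3(-2)^((k+1) - 1) - 2·3^(k+1),
which is the claimed formula at N = k+1.
Hence, by induction on N, the claim holds for every N ≥ 1.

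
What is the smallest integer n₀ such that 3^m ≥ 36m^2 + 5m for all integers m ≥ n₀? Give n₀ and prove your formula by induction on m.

At m = 6: 729 < 1326, so the inequality fails and n₀ ≥ 7. We prove 3^m ≥ 36m^2 + 5m for all m ≥ 7.
Base case (m = 7): 3^m = 2187 and 36m^2 + 5m = 1799, so 2187 ≥ 1799.
For the inductive step, assume it holds for an arbitrary k ≥ 7, so 3^k ≥ 36k^2 + 5k.
Then 3^(k + 1) = 3·(3^k) ≥ 3·(36k^2 + 5k).
Also, for k ≥ 7 we have 3·(36k^2 + 5k) ≥ 36(k+1)^2 + 5(k+1), since 3·(36k^2 + 5k) − (36(k+1)^2 + 5(k+1)) = 72k^2 - 62k - 41, which is nonnegative for all k ≥ 7.
Combining, 3^(k + 1) ≥ 36(k+1)^2 + 5(k+1).
By the principle of mathematical induction, the result holds for all m ≥ 7.
Hence the smallest such n₀ is 7.

n₀ = 7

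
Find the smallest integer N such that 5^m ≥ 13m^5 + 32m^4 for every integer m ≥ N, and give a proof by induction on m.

At m = 8: 390625 < 557056, so the inequality fails and N ≥ 9. We prove 5^m ≥ 13m^5 + 32m^4 for all m ≥ 9.
When m = 9: 5^m = 1953125 and 13m^5 + 32m^4 = 977589, so 1953125 ≥ 977589.
Inductive step: assume the claim holds for m = r, so 5^r ≥ 13r^5 + 32r^4.
Then 5^(r + 1) = 5·(5^r) ≥ 5·(13r^5 + 32r^4).
Also, for r ≥ 9 we have 5·(13r^5 + 32r^4) ≥ 13(r+1)^5 + 32(r+1)^4, since 5·(13r^5 + 32r^4) − (13(r+1)^5 + 32(r+1)^4) = 52r^5 + 63r^4 - 258r^3 - 322r^2 - 193r - 45, which is nonnegative for all r ≥ 9.
Combining, 5^(r + 1) ≥ 13(r+1)^5 + 32(r+1)^4.
By the principle of mathematical induction, the result holds for all m ≥ 9.
Hence the smallest such N is 9.

N = 9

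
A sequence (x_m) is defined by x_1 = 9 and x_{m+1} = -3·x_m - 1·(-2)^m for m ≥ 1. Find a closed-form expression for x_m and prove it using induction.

x_m = -(-2)^m + 7(-3)^(m - 1)

Computing the first terms: x_1 = 9, x_2 = -25, x_3 = 71. This suggests x_m = -(-2)^m + 7(-3)^(m - 1).
For the base case m = 1: the formula gives 9 = 9 = x_1.
Inductive step: suppose the statement holds for some p ≥ 1, so x_p = -(-2)^p + 7(-3)^(p - 1).
Then x_{p+1} = -3·x_p - 1·(-2)^p = -3·(-(-2)^p + 7(-3)^(p - 1)) - 1·(-2)^p = -(-2)^(p + 1) + 7(-3)^p = -(-2)^(p+1) + 7(-3)^((p+1) - 1),
which is the claimed formula at m = p+1.
By induction, the statement is established for all m ≥ 1.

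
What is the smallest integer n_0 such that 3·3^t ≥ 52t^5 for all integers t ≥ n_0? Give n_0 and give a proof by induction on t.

n_0 = 15

At t = 14: 14348907 < 27966848, so the inequality fails and n_0 ≥ 15. We prove 3·3^t ≥ 52t^5 for all t ≥ 15.
Base case (t = 15): 3·3^t = 43046721 and 52t^5 = 39487500, so 43046721 ≥ 39487500.
Suppose the result is true for t = j, so 3·3^j ≥ 52j^5.
Then 3·3^(j + 1) = 3·(3·3^j) ≥ 3·(52j^5).
Also, for j ≥ 15 we have 3·(52j^5) ≥ 52(j+1)^5, since 3 ≥ (1 + 1/j)^5 for all j ≥ 15.
Combining, 3·3^(j + 1) ≥ 52(j+1)^5.
This completes the induction.
Hence the smallest such n_0 is 15.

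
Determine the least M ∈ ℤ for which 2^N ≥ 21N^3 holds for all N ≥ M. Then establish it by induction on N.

At N = 16: 65536 < 86016, so the inequality fails and M ≥ 17. We prove 2^N ≥ 21N^3 for all N ≥ 17.
When N = 17: 2^N = 131072 and 21N^3 = 103173, so 131072 ≥ 103173.
Inductive step: assume the claim holds for N = k, so 2^k ≥ 21k^3.
Then 2^(k + 1) = 2·(2^k) ≥ 2·(21k^3).
Also, for k ≥ 17 we have 2·(21k^3) ≥ 21(k+1)^3, since 2 ≥ (1 + 1/k)^3 for all k ≥ 17.
Combining, 2^(k + 1) ≥ 21(k+1)^3.
Hence, by induction on N, the claim holds for every N ≥ 17.
Hence the smallest such M is 17.

M = 17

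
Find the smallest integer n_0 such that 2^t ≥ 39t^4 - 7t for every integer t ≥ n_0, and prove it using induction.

n_0 = 24

At t = 23: 8388608 < 10913638, so the inequality fails and n_0 ≥ 24. We prove 2^t ≥ 39t^4 - 7t for all t ≥ 24.
For the base case t = 24: 2^t = 16777216 and 39t^4 - 7t = 12939096, so 16777216 ≥ 12939096.
Inductive step: suppose the statement holds for some r ≥ 24, so 2^r ≥ 39r^4 - 7r.
Then 2^(r + 1) = 2·(2^r) ≥ 2·(39r^4 - 7r).
Also, for r ≥ 24 we have 2·(39r^4 - 7r) ≥ 39(r+1)^4 - 7(r+1), since 2·(39r^4 - 7r) − (39(r+1)^4 - 7(r+1)) = 39r^4 - 156r^3 - 234r^2 - 163r - 32, which is nonnegative for all r ≥ 24.
Combining, 2^(r + 1) ≥ 39(r+1)^4 - 7(r+1).
By induction, the statement is established for all t ≥ 24.
Hence the smallest such n_0 is 24.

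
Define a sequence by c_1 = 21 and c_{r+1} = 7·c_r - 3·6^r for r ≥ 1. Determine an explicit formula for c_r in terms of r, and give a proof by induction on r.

c_r = 3·6^r + 3·7^(r - 1)

Computing the first terms: c_1 = 21, c_2 = 129, c_3 = 795. This suggests c_r = 3·6^r + 3·7^(r - 1).
Base case (r = 1): the formula gives 21 = 21 = c_1.
Inductive step: assume the claim holds for r = i, so c_i = 3·6^i + 3·7^(i - 1).
Then c_{i+1} = 7·c_i - 3·6^i = 7·(3·6^i + 3·7^(i - 1)) - 3·6^i = 3·6^(i + 1) + 3·7^i = 3·6^(i+1) + 3·7^((i+1) - 1),
which is the claimed formula at r = i+1.
Hence, by induction on r, the claim holds for every r ≥ 1.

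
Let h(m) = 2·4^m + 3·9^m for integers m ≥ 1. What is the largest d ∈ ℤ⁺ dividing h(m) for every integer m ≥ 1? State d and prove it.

d = 5

Computing the first values: h(1) = 35 and h(2) = 275; gcd(35, 275) = 5, so d ≤ 5.
We prove 5 | 2·4^m + 3·9^m for all m ≥ 1 by induction on m.
Base case (m = 1): h(1) = 35 = 5·(7), so 5 | h(1).
For the inductive step, assume it holds for an arbitrary p ≥ 1, i.e. 5 | h(p). Then
h(p+1) − 9·h(p) = (2·4^(p+1) + 3·9^(p+1)) − 9·(2·4^p + 3·9^p) = (2)·4^p·(4 − 9) = (-10)·4^p. Since 5 | h(p) by the inductive hypothesis, 5 | 9·h(p); and 5 | -10 since -10 = 5·-2. Therefore 5 | h(p+1).
Hence, by induction on m, the claim holds for every m ≥ 1.
Therefore the largest such d is 5.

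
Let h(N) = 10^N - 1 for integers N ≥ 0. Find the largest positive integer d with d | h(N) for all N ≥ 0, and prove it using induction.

d = 9

Computing the first values: h(0) = 0 and h(1) = 9; gcd(0, 9) = 9, so d ≤ 9.
We prove 9 | 10^N - 1 for all N ≥ 0 by induction on N.
Base step (N = 0): h(0) = 0 = 9·(0), so 9 | h(0).
For the inductive step, assume it holds for an arbitrary m ≥ 0, i.e. 9 | h(m). Then
h(m+1) = 10^(m+1) - 1 = 10·(10^m - 1) + 9 = 10·h(m) + 9. The first term is divisible by 9 by the inductive hypothesis, and 9 is divisible by 9. Hence 9 | h(m+1).
This completes the induction.
Therefore the largest such d is 9.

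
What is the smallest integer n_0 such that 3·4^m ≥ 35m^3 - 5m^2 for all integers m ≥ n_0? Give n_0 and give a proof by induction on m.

At m = 5: 3072 < 4250, so the inequality fails and n_0 ≥ 6. We prove 3·4^m ≥ 35m^3 - 5m^2 for all m ≥ 6.
Base step (m = 6): 3·4^m = 12288 and 35m^3 - 5m^2 = 7380, so 12288 ≥ 7380.
Inductive step: suppose the statement holds for some p ≥ 6, so 3·4^p ≥ 35p^3 - 5p^2.
Then 3·4^(p + 1) = 4·(3·4^p) ≥ 4·(35p^3 - 5p^2).
Also, for p ≥ 6 we have 4·(35p^3 - 5p^2) ≥ 35(p+1)^3 - 5(p+1)^2, since 4·(35p^3 - 5p^2) − (35(p+1)^3 - 5(p+1)^2) = 105p^3 - 120p^2 - 95p - 30, which is nonnegative for all p ≥ 6.
Combining, 3·4^(p + 1) ≥ 35(p+1)^3 - 5(p+1)^2.
Hence, by induction on m, the claim holds for every m ≥ 6.
Hence the smallest such n_0 is 6.

n_0 = 6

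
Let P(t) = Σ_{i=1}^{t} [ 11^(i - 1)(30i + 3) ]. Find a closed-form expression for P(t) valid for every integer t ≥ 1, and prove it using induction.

We claim P(t) = 3·11^t·t for all t ≥ 1.
When t = 1: P(1) = 33, and the closed form gives 33. They agree.
For the inductive step, assume it holds for an arbitrary i ≥ 1, so P(i) = 3·11^i·i.
Then P(i+1) = P(i) + (11^i(30i + 33)) = (3·11^i·i) + (11^i(30i + 33)).
Simplifying, P(i+1) = 33·11^i(i + 1) = 3·11^(i+1)·(i+1),
which is the closed form with t = i+1.
By induction, the statement is established for all t ≥ 1.

P(t) = 3·11^t·t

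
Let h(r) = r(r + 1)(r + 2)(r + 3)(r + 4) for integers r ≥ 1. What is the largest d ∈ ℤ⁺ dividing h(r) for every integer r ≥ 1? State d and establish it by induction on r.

d = 120

Computing the first values: h(1) = 120 and h(2) = 720; gcd(120, 720) = 120, so d ≤ 120.
We prove 120 | r(r + 1)(r + 2)(r + 3)(r + 4) for all r ≥ 1 by induction on r.
For the base case r = 1: h(1) = 120 = 120·(1), so 120 | h(1).
For the inductive step, assume it holds for an arbitrary k ≥ 1, i.e. 120 | h(k). Then
h(k+1) − h(k) = (k+1)·(k+2)·(k+3)·(k+4)·(k+5) − k·(k+1)·(k+2)·(k+3)·(k+4) = (k+1)·(k+2)·(k+3)·(k+4)·[(k+5) − k] = 5·(k+1)·(k+2)·(k+3)·(k+4). The product of 4 consecutive integers is divisible by (4)! = 24, so h(k+1) − h(k) is divisible by 5·24 = 120. By the inductive hypothesis 120 | h(k), hence 120 | h(k+1).
This completes the induction.
Therefore the largest such d is 120.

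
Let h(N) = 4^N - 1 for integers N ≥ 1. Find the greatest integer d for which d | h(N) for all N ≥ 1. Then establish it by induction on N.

d = 3

Computing the first values: h(1) = 3 and h(2) = 15; gcd(3, 15) = 3, so d ≤ 3.
We prove 3 | 4^N - 1 for all N ≥ 1 by induction on N.
When N = 1: h(1) = 3 = 3·(1), so 3 | h(1).
For the inductive step, assume it holds for an arbitrary r ≥ 1, i.e. 3 | h(r). Then
4^{r+1} − 1^{r+1} = 4·4^r − 1·1^r = 4·(4^r − 1^r) + (3)·1^r. The first term is divisible by 3 by the inductive hypothesis, and the second term (3)·1^r is divisible by 3 since 3 | 3. Hence 3 | h(r+1).
By the principle of mathematical induction, the result holds for all N ≥ 1.
Therefore the largest such d is 3.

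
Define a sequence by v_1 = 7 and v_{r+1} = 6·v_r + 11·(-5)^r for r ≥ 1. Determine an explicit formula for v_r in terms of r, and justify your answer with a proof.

Computing the first terms: v_1 = 7, v_2 = -13, v_3 = 197. This suggests v_r = -(-5)^r + 2·6^(r - 1).
Base case (r = 1): the formula gives 7 = 7 = v_1.
Suppose the result is true for r = p, so v_p = -(-5)^p + 2·6^(p - 1).
Then v_{p+1} = 6·v_p + 11·(-5)^p = 6·(-(-5)^p + 2·6^(p - 1)) + 11·(-5)^p = -(-5)^(p + 1) + 2·6^p = -(-5)^(p+1) + 2·6^((p+1) - 1),
which is the claimed formula at r = p+1.
This completes the induction.

v_r = -(-5)^r + 2·6^(r - 1)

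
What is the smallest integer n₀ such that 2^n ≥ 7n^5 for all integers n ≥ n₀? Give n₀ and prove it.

At n = 26: 67108864 < 83169632, so the inequality fails and n₀ ≥ 27. We prove 2^n ≥ 7n^5 for all n ≥ 27.
Base step (n = 27): 2^n = 134217728 and 7n^5 = 100442349, so 134217728 ≥ 100442349.
Inductive step: suppose the statement holds for some i ≥ 27, so 2^i ≥ 7i^5.
Then 2^(i + 1) = 2·(2^i) ≥ 2·(7i^5).
Also, for i ≥ 27 we have 2·(7i^5) ≥ 7(i+1)^5, since 2 ≥ (1 + 1/i)^5 for all i ≥ 27.
Combining, 2^(i + 1) ≥ 7(i+1)^5.
By the principle of mathematical induction, the result holds for all n ≥ 27.
Hence the smallest such n₀ is 27.

n₀ = 27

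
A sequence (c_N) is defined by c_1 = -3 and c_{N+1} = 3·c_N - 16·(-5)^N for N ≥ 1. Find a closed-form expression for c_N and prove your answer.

Computing the first terms: c_1 = -3, c_2 = 71, c_3 = -187. This suggests c_N = 2(-5)^N + 7·3^(N - 1).
For the base case N = 1: the formula gives -3 = -3 = c_1.
Inductive step: suppose the statement holds for some m ≥ 1, so c_m = 2(-5)^m + 7·3^(m - 1).
Then c_{m+1} = 3·c_m - 16·(-5)^m = 3·(2(-5)^m + 7·3^(m - 1)) - 16·(-5)^m = 2(-5)^(m + 1) + 7·3^m = 2(-5)^(m+1) + 7·3^((m+1) - 1),
which is the claimed formula at N = m+1.
By induction, the statement is established for all N ≥ 1.

c_N = 2(-5)^N + 7·3^(N - 1)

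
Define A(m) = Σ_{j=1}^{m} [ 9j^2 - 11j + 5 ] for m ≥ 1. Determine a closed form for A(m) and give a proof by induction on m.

A(m) = m(3m^2 - m + 1)

We claim A(m) = m(3m^2 - m + 1) for all m ≥ 1.
Base case (m = 1): A(1) = 3, and the closed form gives 3. They agree.
Inductive step: suppose the statement holds for some j ≥ 1, so A(j) = j(3j^2 - j + 1).
Then A(j+1) = A(j) + (9j^2 + 7j + 3) = (j(3j^2 - j + 1)) + (9j^2 + 7j + 3).
Simplifying, A(j+1) = (j + 1)(3j^2 + 5j + 3) = (j+1)(3(j+1)^2 - (j+1) + 1),
which is the closed form with m = j+1.
This completes the induction.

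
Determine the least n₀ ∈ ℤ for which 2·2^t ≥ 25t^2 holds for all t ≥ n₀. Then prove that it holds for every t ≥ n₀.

n₀ = 11

At t = 10: 2048 < 2500, so the inequality fails and n₀ ≥ 11. We prove 2·2^t ≥ 25t^2 for all t ≥ 11.
Base case (t = 11): 2·2^t = 4096 and 25t^2 = 3025, so 4096 ≥ 3025.
Suppose the result is true for t = r, so 2·2^r ≥ 25r^2.
Then 2·2^(r + 1) = 2·(2·2^r) ≥ 2·(25r^2).
Also, for r ≥ 11 we have 2·(25r^2) ≥ 25(r+1)^2, since 2 ≥ (1 + 1/r)^2 for all r ≥ 11.
Combining, 2·2^(r + 1) ≥ 25(r+1)^2.
By the principle of mathematical induction, the result holds for all t ≥ 11.
Hence the smallest such n₀ is 11.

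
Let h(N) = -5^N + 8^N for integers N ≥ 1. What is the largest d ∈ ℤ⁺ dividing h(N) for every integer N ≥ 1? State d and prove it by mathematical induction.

d = 3

Computing the first values: h(1) = 3 and h(2) = 39; gcd(3, 39) = 3, so d ≤ 3.
We prove 3 | -5^N + 8^N for all N ≥ 1 by induction on N.
For the base case N = 1: h(1) = 3 = 3·(1), so 3 | h(1).
Inductive step: assume the claim holds for N = i, i.e. 3 | h(i). Then
8^{i+1} − 5^{i+1} = 8·8^i − 5·5^i = 8·(8^i − 5^i) + (3)·5^i. The first term is divisible by 3 by the inductive hypothesis, and the second term (3)·5^i is divisible by 3 since 3 | 3. Hence 3 | h(i+1).
This completes the induction.
Therefore the largest such d is 3.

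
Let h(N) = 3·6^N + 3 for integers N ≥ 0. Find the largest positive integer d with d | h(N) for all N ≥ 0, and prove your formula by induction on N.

d = 3

Computing the first values: h(0) = 6 and h(1) = 21; gcd(6, 21) = 3, so d ≤ 3.
We prove 3 | 3·6^N + 3 for all N ≥ 0 by induction on N.
When N = 0: h(0) = 6 = 3·(2), so 3 | h(0).
Inductive step: assume the claim holds for N = m, i.e. 3 | h(m). Then
h(m+1) = 3·6^(m+1) + 3 = 6·(3·6^m + 3) - 15 = 6·h(m) - 15. The first term is divisible by 3 by the inductive hypothesis, and -15 is divisible by 3. Hence 3 | h(m+1).
This completes the induction.
Therefore the largest such d is 3.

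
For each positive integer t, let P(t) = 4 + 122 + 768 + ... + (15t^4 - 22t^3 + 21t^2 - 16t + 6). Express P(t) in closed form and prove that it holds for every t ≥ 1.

P(t) = t(3t^4 + 2t^3 + t^2 - 3t + 1)

We claim P(t) = t(3t^4 + 2t^3 + t^2 - 3t + 1) for all t ≥ 1.
When t = 1: P(1) = 4, and the closed form gives 4. They agree.
For the inductive step, assume it holds for an arbitrary i ≥ 1, so P(i) = i(3i^4 + 2i^3 + i^2 - 3i + 1).
Then P(i+1) = P(i) + (15i^4 + 38i^3 + 45i^2 + 20i + 4) = (i(3i^4 + 2i^3 + i^2 - 3i + 1)) + (15i^4 + 38i^3 + 45i^2 + 20i + 4).
Simplifying, P(i+1) = (i + 1)(3i^4 + 14i^3 + 25i^2 + 17i + 4) = (i+1)(3(i+1)^4 + 2(i+1)^3 + (i+1)^2 - 3(i+1) + 1),
which is the closed form with t = i+1.
Hence, by induction on t, the claim holds for every t ≥ 1.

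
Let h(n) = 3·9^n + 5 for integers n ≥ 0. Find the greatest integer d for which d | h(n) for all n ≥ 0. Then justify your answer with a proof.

Computing the first values: h(0) = 8 and h(1) = 32; gcd(8, 32) = 8, so d ≤ 8.
We prove 8 | 3·9^n + 5 for all n ≥ 0 by induction on n.
When n = 0: h(0) = 8 = 8·(1), so 8 | h(0).
Suppose the result is true for n = i, i.e. 8 | h(i). Then
h(i+1) = 3·9^(i+1) + 5 = 9·(3·9^i + 5) - 40 = 9·h(i) - 40. The first term is divisible by 8 by the inductive hypothesis, and -40 is divisible by 8. Hence 8 | h(i+1).
This completes the induction.
Therefore the largest such d is 8.

d = 8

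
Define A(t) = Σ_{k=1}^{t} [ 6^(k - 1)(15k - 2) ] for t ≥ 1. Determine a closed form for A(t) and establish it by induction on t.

We claim A(t) = 6^t(3t - 1) + 1 for all t ≥ 1.
Base case (t = 1): A(1) = 13, and the closed form gives 13. They agree.
Inductive step: suppose the statement holds for some k ≥ 1, so A(k) = 6^k(3k - 1) + 1.
Then A(k+1) = A(k) + (6^k(15k + 13)) = (6^k(3k - 1) + 1) + (6^k(15k + 13)).
Simplifying, A(k+1) = 18·6^k·k + 12·6^k + 1 = 6^(k+1)(3(k+1) - 1) + 1,
which is the closed form with t = k+1.
Hence, by induction on t, the claim holds for every t ≥ 1.

A(t) = 6^t(3t - 1) + 1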